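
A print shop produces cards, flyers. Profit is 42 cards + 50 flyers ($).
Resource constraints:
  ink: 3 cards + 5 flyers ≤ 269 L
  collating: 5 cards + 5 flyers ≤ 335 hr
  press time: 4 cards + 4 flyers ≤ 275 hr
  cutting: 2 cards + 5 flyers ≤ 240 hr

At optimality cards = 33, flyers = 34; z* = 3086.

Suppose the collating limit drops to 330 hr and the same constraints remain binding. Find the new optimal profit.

3056

Check each constraint at x*: ink 269/269 (tight); collating 335/335 (tight); press time 268/275 (slack 7); cutting 236/240 (slack 4).
Slack constraints have shadow price 0 (complementary slackness).
The binding rows give the dual system: 3·y_ink + 5·y_collating = 42 and 5·y_ink + 5·y_collating = 50.
This yields shadow prices y_ink = 4, y_collating = 6.
Δz = y_collating·Δb = 6 × (-5) = -30, so new z* = 3086 − 30 = 3056.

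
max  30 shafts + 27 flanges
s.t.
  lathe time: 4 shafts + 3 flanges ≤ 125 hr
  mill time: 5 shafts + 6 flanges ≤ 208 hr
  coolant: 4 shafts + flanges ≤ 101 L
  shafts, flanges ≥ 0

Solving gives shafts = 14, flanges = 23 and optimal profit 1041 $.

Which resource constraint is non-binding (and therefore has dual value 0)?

lathe time: 125/125 (binding)
mill time: 208/208 (binding)
coolant: 79/101 (slack 22)
By complementary slackness, a constraint with positive slack has shadow price 0 → coolant.

coolant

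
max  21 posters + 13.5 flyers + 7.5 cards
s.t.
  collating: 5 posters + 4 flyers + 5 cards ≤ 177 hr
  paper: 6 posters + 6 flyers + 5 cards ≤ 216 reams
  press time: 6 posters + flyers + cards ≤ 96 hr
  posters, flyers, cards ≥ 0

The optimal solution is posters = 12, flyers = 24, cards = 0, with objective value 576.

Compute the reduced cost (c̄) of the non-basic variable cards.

-4

Check each constraint at x*: collating 156/177 (slack 21); paper 216/216 (tight); press time 96/96 (tight).
Since collating is not tight, its dual is 0.
The binding rows give the dual system: 6·y_paper + 6·y_press time = 21 and 6·y_paper + 1·y_press time = 13.5.
→ y_paper = 2 and y_press time = 1.5.
Reduced cost of cards: c₃ − yᵀa₃ = 7.5 − (2·5 + 1.5·1) = 7.5 − 11.5 = -4.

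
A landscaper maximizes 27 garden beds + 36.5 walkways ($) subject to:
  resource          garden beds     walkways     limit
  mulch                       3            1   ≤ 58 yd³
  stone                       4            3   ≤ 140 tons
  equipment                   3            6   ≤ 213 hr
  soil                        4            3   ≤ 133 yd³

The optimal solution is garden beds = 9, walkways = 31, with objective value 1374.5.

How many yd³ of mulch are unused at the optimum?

0

mulch used = 3·9 + 1·31 = 58; slack = 58 − 58 = 0.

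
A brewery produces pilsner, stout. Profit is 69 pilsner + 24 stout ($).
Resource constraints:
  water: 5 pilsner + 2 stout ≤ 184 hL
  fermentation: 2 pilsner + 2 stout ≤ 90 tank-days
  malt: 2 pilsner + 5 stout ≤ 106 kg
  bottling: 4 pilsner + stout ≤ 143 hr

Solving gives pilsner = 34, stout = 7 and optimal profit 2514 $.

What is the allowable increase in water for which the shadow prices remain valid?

0.5

Binding constraints: water, bottling. The basis is B = [[5,2],[4,1]] with det -3.
Per unit increase in water, x* moves by d = (-0.3333, 1.3333).
The basis stays optimal until malt becomes binding; allowable increase = 0.5 hL.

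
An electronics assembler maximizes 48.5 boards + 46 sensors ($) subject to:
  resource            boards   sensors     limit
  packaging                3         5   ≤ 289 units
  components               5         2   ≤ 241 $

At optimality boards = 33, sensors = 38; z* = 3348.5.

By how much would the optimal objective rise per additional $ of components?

5.5

Both packaging and components are binding at x*.
Dual feasibility on the basic columns requires 3·y_packaging + 5·y_components = 48.5, 5·y_packaging + 2·y_components = 46.
Solving: y_packaging = 7, y_components = 5.5.
Shadow price of components = 5.5.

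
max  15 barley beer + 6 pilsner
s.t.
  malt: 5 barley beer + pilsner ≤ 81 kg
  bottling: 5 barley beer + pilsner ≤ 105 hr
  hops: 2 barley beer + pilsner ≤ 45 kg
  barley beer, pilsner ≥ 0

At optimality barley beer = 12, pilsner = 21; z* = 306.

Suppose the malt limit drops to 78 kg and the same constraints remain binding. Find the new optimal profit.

303

At the optimum: malt uses 81 of 81 (binding); bottling uses 81 of 105 (slack = 24); hops uses 45 of 45 (binding).
Since bottling is not tight, its dual is 0.
From A_Bᵀ y = c: 5·y_malt + 2·y_hops = 15; 1·y_malt + 1·y_hops = 6.
→ y_malt = 1 and y_hops = 5.
Δz = y_malt·Δb = 1 × (-3) = -3, so new z* = 306 − 3 = 303.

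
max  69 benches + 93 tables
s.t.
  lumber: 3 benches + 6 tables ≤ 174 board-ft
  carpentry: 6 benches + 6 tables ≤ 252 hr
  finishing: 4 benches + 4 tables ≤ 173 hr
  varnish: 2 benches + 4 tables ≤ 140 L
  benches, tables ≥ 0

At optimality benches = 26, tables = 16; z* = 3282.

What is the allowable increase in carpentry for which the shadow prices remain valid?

Binding constraints: lumber, carpentry. The basis is B = [[3,6],[6,6]] with det -18.
Per unit increase in carpentry, x* moves by d = (0.3333, -0.1667).
The basis stays optimal until finishing becomes binding; allowable increase = 7.5 hr.

7.5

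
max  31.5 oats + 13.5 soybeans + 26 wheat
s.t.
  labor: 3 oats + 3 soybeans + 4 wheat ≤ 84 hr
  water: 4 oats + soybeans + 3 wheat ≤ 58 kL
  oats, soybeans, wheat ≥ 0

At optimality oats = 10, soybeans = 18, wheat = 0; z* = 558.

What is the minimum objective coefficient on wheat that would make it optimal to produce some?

28

Both labor and water are binding at x*.
The binding rows give the dual system: 3·y_labor + 4·y_water = 31.5 and 3·y_labor + 1·y_water = 13.5.
Solving: y_labor = 2.5, y_water = 6.
wheat enters the basis when its profit ≥ yᵀa₃ = 2.5·4 + 6·3 = 28.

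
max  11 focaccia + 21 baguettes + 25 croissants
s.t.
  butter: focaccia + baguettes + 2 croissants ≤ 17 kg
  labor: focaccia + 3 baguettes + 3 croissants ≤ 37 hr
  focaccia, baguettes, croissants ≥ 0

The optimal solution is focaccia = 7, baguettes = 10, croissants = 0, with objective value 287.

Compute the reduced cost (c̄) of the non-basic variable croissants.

Check each constraint at x*: butter 17/17 (tight); labor 37/37 (tight).
Dual feasibility on the basic columns requires 1·y_butter + 1·y_labor = 11, 1·y_butter + 3·y_labor = 21.
Solving: y_butter = 6, y_labor = 5.
Reduced cost of croissants: c₃ − yᵀa₃ = 25 − (6·2 + 5·3) = 25 − 27 = -2.

-2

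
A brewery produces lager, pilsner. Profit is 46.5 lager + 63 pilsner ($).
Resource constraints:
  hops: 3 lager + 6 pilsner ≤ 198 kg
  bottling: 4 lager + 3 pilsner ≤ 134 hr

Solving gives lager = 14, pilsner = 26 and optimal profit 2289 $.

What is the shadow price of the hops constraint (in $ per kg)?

Check each constraint at x*: hops 198/198 (tight); bottling 134/134 (tight).
From A_Bᵀ y = c: 3·y_hops + 4·y_bottling = 46.5; 6·y_hops + 3·y_bottling = 63.
This yields shadow prices y_hops = 7.5, y_bottling = 6.
Shadow price of hops = 7.5.

7.5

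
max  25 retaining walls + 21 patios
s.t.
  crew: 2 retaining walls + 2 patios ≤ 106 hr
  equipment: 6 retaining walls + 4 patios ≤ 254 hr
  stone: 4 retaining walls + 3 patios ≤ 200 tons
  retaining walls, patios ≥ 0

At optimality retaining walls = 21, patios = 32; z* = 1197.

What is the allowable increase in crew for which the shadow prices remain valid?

Binding constraints: crew, equipment. The basis is B = [[2,2],[6,4]] with det -4.
Per unit increase in crew, x* moves by d = (-1, 1.5).
The basis stays optimal until retaining walls reaches 0; allowable increase = 21 hr.

21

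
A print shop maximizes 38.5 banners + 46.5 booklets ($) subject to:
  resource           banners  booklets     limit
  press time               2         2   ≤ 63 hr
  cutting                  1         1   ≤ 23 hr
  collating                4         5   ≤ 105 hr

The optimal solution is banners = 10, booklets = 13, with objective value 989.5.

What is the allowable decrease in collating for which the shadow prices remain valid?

13

Binding constraints: cutting, collating. The basis is B = [[1,1],[4,5]] with det 1.
Per unit decrease in collating, x* moves by d = (1, -1).
The basis stays optimal until booklets reaches 0; allowable decrease = 13 hr.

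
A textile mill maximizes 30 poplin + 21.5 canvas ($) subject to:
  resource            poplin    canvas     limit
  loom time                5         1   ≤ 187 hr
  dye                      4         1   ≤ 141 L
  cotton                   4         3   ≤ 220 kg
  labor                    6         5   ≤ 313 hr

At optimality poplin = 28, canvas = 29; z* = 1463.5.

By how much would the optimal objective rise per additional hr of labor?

4

At the optimum: loom time uses 169 of 187 (slack = 18); dye uses 141 of 141 (binding); cotton uses 199 of 220 (slack = 21); labor uses 313 of 313 (binding).
Since loom time, cotton are not tight, their duals are 0.
The binding rows give the dual system: 4·y_dye + 6·y_labor = 30 and 1·y_dye + 5·y_labor = 21.5.
→ y_dye = 1.5 and y_labor = 4.
Shadow price of labor = 4.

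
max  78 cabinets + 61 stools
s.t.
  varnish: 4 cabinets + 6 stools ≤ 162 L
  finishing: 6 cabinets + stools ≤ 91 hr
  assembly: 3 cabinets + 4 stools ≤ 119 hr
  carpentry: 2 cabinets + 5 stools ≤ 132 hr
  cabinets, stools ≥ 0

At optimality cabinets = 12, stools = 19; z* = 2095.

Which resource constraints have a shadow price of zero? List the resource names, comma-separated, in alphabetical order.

varnish: 162/162 (binding)
finishing: 91/91 (binding)
assembly: 112/119 (slack 7)
carpentry: 119/132 (slack 13)
By complementary slackness, a constraint with positive slack has shadow price 0 → assembly, carpentry.

assembly, carpentry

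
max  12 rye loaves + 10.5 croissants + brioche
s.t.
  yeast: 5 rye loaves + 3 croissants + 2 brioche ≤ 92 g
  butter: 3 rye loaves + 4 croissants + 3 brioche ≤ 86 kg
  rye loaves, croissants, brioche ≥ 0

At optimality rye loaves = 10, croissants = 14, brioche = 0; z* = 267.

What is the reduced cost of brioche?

Check each constraint at x*: yeast 92/92 (tight); butter 86/86 (tight).
From A_Bᵀ y = c: 5·y_yeast + 3·y_butter = 12; 3·y_yeast + 4·y_butter = 10.5.
This yields shadow prices y_yeast = 1.5, y_butter = 1.5.
Reduced cost of brioche: c₃ − yᵀa₃ = 1 − (1.5·2 + 1.5·3) = 1 − 7.5 = -6.5.

-6.5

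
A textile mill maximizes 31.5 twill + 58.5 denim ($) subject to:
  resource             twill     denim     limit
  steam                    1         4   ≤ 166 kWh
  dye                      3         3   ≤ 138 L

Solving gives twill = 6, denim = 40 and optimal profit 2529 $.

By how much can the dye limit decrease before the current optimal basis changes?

Binding constraints: steam, dye. The basis is B = [[1,4],[3,3]] with det -9.
Per unit decrease in dye, x* moves by d = (-0.4444, 0.1111).
The basis stays optimal until twill reaches 0; allowable decrease = 13.5 L.

13.5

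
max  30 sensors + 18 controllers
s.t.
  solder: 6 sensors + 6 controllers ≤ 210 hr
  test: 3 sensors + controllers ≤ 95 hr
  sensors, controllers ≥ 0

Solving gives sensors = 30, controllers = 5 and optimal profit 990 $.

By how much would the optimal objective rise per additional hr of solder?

At the optimum: solder uses 210 of 210 (binding); test uses 95 of 95 (binding).
The binding rows give the dual system: 6·y_solder + 3·y_test = 30 and 6·y_solder + 1·y_test = 18.
→ y_solder = 2 and y_test = 6.
Shadow price of solder = 2.

2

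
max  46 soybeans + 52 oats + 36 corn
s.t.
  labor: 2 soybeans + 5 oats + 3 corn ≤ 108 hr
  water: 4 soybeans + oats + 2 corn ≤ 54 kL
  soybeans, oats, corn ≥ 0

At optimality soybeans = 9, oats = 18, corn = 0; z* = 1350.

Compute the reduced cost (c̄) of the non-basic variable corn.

-5

Both labor and water are binding at x*.
The binding rows give the dual system: 2·y_labor + 4·y_water = 46 and 5·y_labor + 1·y_water = 52.
This yields shadow prices y_labor = 9, y_water = 7.
Reduced cost of corn: c₃ − yᵀa₃ = 36 − (9·3 + 7·2) = 36 − 41 = -5.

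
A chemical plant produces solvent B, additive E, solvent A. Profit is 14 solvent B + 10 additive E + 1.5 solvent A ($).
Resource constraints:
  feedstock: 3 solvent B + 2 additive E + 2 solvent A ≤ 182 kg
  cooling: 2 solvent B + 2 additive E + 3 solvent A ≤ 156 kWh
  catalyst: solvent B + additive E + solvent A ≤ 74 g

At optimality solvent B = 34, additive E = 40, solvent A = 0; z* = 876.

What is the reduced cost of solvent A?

At the optimum: feedstock uses 182 of 182 (binding); cooling uses 148 of 156 (slack = 8); catalyst uses 74 of 74 (binding).
Since cooling is not tight, its dual is 0.
Dual feasibility on the basic columns requires 3·y_feedstock + 1·y_catalyst = 14, 2·y_feedstock + 1·y_catalyst = 10.
→ y_feedstock = 4 and y_catalyst = 2.
Reduced cost of solvent A: c₃ − yᵀa₃ = 1.5 − (4·2 + 2·1) = 1.5 − 10 = -8.5.

-8.5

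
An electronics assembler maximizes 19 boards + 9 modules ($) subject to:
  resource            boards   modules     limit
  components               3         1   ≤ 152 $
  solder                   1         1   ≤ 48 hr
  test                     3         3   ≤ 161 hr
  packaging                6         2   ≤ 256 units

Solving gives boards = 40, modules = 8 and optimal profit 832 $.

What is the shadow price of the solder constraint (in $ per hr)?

At the optimum: components uses 128 of 152 (slack = 24); solder uses 48 of 48 (binding); test uses 144 of 161 (slack = 17); packaging uses 256 of 256 (binding).
By complementary slackness, y = 0 for the non-binding constraints.
From A_Bᵀ y = c: 1·y_solder + 6·y_packaging = 19; 1·y_solder + 2·y_packaging = 9.
This yields shadow prices y_solder = 4, y_packaging = 2.5.
Shadow price of solder = 4.

4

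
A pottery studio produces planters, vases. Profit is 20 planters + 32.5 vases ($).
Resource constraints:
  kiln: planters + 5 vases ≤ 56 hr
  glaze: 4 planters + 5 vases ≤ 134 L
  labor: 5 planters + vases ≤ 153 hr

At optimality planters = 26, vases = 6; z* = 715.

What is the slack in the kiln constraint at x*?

kiln used = 1·26 + 5·6 = 56; slack = 56 − 56 = 0.

0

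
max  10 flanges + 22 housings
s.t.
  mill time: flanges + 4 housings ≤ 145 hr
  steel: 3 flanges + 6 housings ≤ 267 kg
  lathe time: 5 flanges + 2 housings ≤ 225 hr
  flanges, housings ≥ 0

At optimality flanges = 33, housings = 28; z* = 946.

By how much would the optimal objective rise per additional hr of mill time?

1

Binding: mill time and steel. Non-binding: lathe time (4 unused).
Since lathe time is not tight, its dual is 0.
The binding rows give the dual system: 1·y_mill time + 3·y_steel = 10 and 4·y_mill time + 6·y_steel = 22.
This yields shadow prices y_mill time = 1, y_steel = 3.
Shadow price of mill time = 1.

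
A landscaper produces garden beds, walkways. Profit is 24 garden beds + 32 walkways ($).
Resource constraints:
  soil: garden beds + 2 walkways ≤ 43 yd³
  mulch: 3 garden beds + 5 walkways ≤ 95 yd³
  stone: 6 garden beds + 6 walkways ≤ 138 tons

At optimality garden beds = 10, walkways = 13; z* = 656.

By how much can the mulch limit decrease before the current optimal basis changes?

26

Binding constraints: mulch, stone. The basis is B = [[3,5],[6,6]] with det -12.
Per unit decrease in mulch, x* moves by d = (0.5, -0.5).
The basis stays optimal until walkways reaches 0; allowable decrease = 26 yd³.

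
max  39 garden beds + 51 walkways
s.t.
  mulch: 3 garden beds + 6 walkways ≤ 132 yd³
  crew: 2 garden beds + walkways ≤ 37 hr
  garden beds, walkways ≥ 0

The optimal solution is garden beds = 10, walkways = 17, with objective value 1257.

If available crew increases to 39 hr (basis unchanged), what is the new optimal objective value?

1275

Both mulch and crew are binding at x*.
From A_Bᵀ y = c: 3·y_mulch + 2·y_crew = 39; 6·y_mulch + 1·y_crew = 51.
This yields shadow prices y_mulch = 7, y_crew = 9.
Δz = y_crew·Δb = 9 × (2) = 18, so new z* = 1257 + 18 = 1275.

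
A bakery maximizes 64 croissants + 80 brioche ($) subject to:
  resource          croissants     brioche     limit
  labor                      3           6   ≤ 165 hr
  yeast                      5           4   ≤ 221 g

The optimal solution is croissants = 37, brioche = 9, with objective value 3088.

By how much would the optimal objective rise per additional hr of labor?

8

At the optimum: labor uses 165 of 165 (binding); yeast uses 221 of 221 (binding).
The binding rows give the dual system: 3·y_labor + 5·y_yeast = 64 and 6·y_labor + 4·y_yeast = 80.
This yields shadow prices y_labor = 8, y_yeast = 8.
Shadow price of labor = 8.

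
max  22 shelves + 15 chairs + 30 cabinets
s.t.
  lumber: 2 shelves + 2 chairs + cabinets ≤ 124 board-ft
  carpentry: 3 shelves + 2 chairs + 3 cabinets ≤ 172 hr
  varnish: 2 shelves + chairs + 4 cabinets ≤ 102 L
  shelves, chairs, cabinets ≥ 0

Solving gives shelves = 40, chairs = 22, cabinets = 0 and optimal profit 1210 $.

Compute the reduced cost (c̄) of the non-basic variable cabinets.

-2

Binding: lumber and varnish. Non-binding: carpentry (8 unused).
By complementary slackness, y = 0 for the non-binding constraint.
Dual feasibility on the basic columns requires 2·y_lumber + 2·y_varnish = 22, 2·y_lumber + 1·y_varnish = 15.
Solving: y_lumber = 4, y_varnish = 7.
Reduced cost of cabinets: c₃ − yᵀa₃ = 30 − (4·1 + 7·4) = 30 − 32 = -2.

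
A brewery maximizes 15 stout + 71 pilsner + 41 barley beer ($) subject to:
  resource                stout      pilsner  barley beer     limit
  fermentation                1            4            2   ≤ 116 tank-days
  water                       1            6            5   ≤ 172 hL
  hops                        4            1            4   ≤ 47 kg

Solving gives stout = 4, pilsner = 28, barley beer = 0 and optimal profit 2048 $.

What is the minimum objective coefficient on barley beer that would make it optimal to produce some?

46.5

Check each constraint at x*: fermentation 116/116 (tight); water 172/172 (tight); hops 44/47 (slack 3).
Since hops is not tight, its dual is 0.
From A_Bᵀ y = c: 1·y_fermentation + 1·y_water = 15; 4·y_fermentation + 6·y_water = 71.
Solving: y_fermentation = 9.5, y_water = 5.5.
barley beer enters the basis when its profit ≥ yᵀa₃ = 9.5·2 + 5.5·5 = 46.5.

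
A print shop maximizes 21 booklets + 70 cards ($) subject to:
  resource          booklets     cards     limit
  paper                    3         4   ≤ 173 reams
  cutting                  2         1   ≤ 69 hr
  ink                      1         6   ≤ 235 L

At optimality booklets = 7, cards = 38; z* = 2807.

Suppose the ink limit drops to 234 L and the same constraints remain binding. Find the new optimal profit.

2798

Binding: paper and ink. Non-binding: cutting (17 unused).
Since cutting is not tight, its dual is 0.
From A_Bᵀ y = c: 3·y_paper + 1·y_ink = 21; 4·y_paper + 6·y_ink = 70.
Solving: y_paper = 4, y_ink = 9.
Δz = y_ink·Δb = 9 × (-1) = -9, so new z* = 2807 − 9 = 2798.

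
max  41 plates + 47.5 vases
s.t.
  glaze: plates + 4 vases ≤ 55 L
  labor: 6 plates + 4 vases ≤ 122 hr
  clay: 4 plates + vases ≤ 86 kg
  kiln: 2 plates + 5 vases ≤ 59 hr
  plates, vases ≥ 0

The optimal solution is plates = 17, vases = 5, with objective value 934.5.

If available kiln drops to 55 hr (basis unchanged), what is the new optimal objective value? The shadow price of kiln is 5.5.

Δb = -4, so new z* = 934.5 + (5.5)·(-4) = 934.5 − 22 = 912.5.

912.5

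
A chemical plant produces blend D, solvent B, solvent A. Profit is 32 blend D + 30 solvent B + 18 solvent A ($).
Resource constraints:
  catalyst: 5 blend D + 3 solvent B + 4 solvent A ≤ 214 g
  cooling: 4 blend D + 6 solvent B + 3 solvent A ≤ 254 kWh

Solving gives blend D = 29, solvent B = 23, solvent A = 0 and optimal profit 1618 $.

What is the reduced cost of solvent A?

-7

Check each constraint at x*: catalyst 214/214 (tight); cooling 254/254 (tight).
Dual feasibility on the basic columns requires 5·y_catalyst + 4·y_cooling = 32, 3·y_catalyst + 6·y_cooling = 30.
This yields shadow prices y_catalyst = 4, y_cooling = 3.
Reduced cost of solvent A: c₃ − yᵀa₃ = 18 − (4·4 + 3·3) = 18 − 25 = -7.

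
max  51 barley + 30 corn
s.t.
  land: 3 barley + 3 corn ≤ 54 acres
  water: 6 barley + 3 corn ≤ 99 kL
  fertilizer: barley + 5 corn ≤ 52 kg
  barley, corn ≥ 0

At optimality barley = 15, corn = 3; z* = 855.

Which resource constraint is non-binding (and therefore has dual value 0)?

fertilizer

land: 54/54 (binding)
water: 99/99 (binding)
fertilizer: 30/52 (slack 22)
By complementary slackness, a constraint with positive slack has shadow price 0 → fertilizer.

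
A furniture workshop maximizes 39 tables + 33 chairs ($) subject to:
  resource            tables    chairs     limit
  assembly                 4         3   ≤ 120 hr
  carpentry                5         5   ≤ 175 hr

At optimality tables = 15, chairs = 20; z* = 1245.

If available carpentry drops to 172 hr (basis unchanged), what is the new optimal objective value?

1236

At the optimum: assembly uses 120 of 120 (binding); carpentry uses 175 of 175 (binding).
The binding rows give the dual system: 4·y_assembly + 5·y_carpentry = 39 and 3·y_assembly + 5·y_carpentry = 33.
This yields shadow prices y_assembly = 6, y_carpentry = 3.
Δz = y_carpentry·Δb = 3 × (-3) = -9, so new z* = 1245 − 9 = 1236.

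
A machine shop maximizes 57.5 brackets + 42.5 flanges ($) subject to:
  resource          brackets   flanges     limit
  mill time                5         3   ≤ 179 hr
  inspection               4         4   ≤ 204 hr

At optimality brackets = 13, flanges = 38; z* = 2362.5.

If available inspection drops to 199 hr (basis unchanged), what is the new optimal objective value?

2337.5

At the optimum: mill time uses 179 of 179 (binding); inspection uses 204 of 204 (binding).
From A_Bᵀ y = c: 5·y_mill time + 4·y_inspection = 57.5; 3·y_mill time + 4·y_inspection = 42.5.
This yields shadow prices y_mill time = 7.5, y_inspection = 5.
Δz = y_inspection·Δb = 5 × (-5) = -25, so new z* = 2362.5 − 25 = 2337.5.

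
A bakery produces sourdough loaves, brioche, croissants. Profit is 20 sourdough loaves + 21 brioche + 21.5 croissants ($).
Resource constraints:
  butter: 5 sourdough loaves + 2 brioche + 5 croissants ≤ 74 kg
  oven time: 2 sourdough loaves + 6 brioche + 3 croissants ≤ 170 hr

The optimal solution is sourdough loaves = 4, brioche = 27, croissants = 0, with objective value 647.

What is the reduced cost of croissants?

Check each constraint at x*: butter 74/74 (tight); oven time 170/170 (tight).
The binding rows give the dual system: 5·y_butter + 2·y_oven time = 20 and 2·y_butter + 6·y_oven time = 21.
Solving: y_butter = 3, y_oven time = 2.5.
Reduced cost of croissants: c₃ − yᵀa₃ = 21.5 − (3·5 + 2.5·3) = 21.5 − 22.5 = -1.

-1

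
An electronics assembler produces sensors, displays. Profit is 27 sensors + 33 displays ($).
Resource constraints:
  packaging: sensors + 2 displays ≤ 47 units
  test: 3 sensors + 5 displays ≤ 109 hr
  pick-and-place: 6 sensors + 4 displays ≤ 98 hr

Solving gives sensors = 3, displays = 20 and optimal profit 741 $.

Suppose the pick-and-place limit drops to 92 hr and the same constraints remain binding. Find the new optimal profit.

At the optimum: packaging uses 43 of 47 (slack = 4); test uses 109 of 109 (binding); pick-and-place uses 98 of 98 (binding).
Since packaging is not tight, its dual is 0.
From A_Bᵀ y = c: 3·y_test + 6·y_pick-and-place = 27; 5·y_test + 4·y_pick-and-place = 33.
Solving: y_test = 5, y_pick-and-place = 2.
Δz = y_pick-and-place·Δb = 2 × (-6) = -12, so new z* = 741 − 12 = 729.

729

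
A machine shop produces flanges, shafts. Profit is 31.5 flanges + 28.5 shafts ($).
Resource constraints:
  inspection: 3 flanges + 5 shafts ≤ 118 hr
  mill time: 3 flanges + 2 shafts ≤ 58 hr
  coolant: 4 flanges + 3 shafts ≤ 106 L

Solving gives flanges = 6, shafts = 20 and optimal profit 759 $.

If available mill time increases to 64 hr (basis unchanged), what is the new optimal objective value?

Check each constraint at x*: inspection 118/118 (tight); mill time 58/58 (tight); coolant 84/106 (slack 22).
By complementary slackness, y = 0 for the non-binding constraint.
The binding rows give the dual system: 3·y_inspection + 3·y_mill time = 31.5 and 5·y_inspection + 2·y_mill time = 28.5.
This yields shadow prices y_inspection = 2.5, y_mill time = 8.
Δz = y_mill time·Δb = 8 × (6) = 48, so new z* = 759 + 48 = 807.

807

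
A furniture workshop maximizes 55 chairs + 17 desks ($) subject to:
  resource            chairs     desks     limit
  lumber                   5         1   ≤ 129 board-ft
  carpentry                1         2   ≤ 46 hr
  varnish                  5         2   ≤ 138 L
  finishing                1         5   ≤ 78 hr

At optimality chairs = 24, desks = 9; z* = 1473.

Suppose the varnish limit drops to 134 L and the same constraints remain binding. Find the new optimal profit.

1449

Check each constraint at x*: lumber 129/129 (tight); carpentry 42/46 (slack 4); varnish 138/138 (tight); finishing 69/78 (slack 9).
Slack constraints have shadow price 0 (complementary slackness).
Dual feasibility on the basic columns requires 5·y_lumber + 5·y_varnish = 55, 1·y_lumber + 2·y_varnish = 17.
This yields shadow prices y_lumber = 5, y_varnish = 6.
Δz = y_varnish·Δb = 6 × (-4) = -24, so new z* = 1473 − 24 = 1449.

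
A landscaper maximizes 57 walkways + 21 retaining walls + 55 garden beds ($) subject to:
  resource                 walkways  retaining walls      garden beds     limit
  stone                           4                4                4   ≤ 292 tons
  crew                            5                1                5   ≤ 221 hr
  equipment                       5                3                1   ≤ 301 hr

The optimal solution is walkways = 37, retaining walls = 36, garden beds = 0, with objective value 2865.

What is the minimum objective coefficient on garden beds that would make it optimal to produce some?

Binding: stone and crew. Non-binding: equipment (8 unused).
Slack constraints have shadow price 0 (complementary slackness).
Dual feasibility on the basic columns requires 4·y_stone + 5·y_crew = 57, 4·y_stone + 1·y_crew = 21.
Solving: y_stone = 3, y_crew = 9.
garden beds enters the basis when its profit ≥ yᵀa₃ = 3·4 + 9·5 = 57.

57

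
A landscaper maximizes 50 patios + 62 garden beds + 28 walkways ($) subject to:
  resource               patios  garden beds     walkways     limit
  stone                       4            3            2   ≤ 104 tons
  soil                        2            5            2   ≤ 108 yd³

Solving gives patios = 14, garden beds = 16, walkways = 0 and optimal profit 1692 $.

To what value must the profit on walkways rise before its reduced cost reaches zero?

32

Check each constraint at x*: stone 104/104 (tight); soil 108/108 (tight).
The binding rows give the dual system: 4·y_stone + 2·y_soil = 50 and 3·y_stone + 5·y_soil = 62.
Solving: y_stone = 9, y_soil = 7.
walkways enters the basis when its profit ≥ yᵀa₃ = 9·2 + 7·2 = 32.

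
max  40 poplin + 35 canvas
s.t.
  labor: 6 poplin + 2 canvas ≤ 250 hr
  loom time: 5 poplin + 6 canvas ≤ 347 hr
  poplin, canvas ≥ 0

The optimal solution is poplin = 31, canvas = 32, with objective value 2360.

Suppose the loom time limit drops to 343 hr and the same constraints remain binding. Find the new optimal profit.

2340

Check each constraint at x*: labor 250/250 (tight); loom time 347/347 (tight).
Dual feasibility on the basic columns requires 6·y_labor + 5·y_loom time = 40, 2·y_labor + 6·y_loom time = 35.
→ y_labor = 2.5 and y_loom time = 5.
Δz = y_loom time·Δb = 5 × (-4) = -20, so new z* = 2360 − 20 = 2340.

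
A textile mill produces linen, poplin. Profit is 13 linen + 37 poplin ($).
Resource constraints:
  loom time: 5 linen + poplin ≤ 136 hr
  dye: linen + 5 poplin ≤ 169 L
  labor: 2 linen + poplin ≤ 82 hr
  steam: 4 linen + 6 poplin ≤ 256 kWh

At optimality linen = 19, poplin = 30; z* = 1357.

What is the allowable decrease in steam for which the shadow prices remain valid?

Binding constraints: dye, steam. The basis is B = [[1,5],[4,6]] with det -14.
Per unit decrease in steam, x* moves by d = (-0.3571, 0.0714).
The basis stays optimal until linen reaches 0; allowable decrease = 53.2 kWh.

53.2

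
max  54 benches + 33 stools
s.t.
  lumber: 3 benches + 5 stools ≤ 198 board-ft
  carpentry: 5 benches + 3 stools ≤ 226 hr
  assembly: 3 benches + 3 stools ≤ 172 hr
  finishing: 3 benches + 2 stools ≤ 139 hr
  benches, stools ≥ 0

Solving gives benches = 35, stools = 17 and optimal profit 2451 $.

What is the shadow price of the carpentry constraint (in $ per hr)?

9

Binding: carpentry and finishing. Non-binding: lumber (8 unused), assembly (16 unused).
By complementary slackness, y = 0 for the non-binding constraints.
Dual feasibility on the basic columns requires 5·y_carpentry + 3·y_finishing = 54, 3·y_carpentry + 2·y_finishing = 33.
→ y_carpentry = 9 and y_finishing = 3.
Shadow price of carpentry = 9.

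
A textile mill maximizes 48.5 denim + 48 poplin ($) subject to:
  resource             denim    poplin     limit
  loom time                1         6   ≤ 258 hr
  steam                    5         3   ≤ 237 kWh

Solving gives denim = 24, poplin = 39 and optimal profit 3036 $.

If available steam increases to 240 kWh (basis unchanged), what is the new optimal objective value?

3063

Check each constraint at x*: loom time 258/258 (tight); steam 237/237 (tight).
The binding rows give the dual system: 1·y_loom time + 5·y_steam = 48.5 and 6·y_loom time + 3·y_steam = 48.
This yields shadow prices y_loom time = 3.5, y_steam = 9.
Δz = y_steam·Δb = 9 × (3) = 27, so new z* = 3036 + 27 = 3063.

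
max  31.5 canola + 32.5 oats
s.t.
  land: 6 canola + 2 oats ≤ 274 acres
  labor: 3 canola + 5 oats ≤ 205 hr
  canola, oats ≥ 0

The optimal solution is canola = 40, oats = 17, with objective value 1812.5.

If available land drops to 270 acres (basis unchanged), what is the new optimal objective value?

1802.5

At the optimum: land uses 274 of 274 (binding); labor uses 205 of 205 (binding).
Dual feasibility on the basic columns requires 6·y_land + 3·y_labor = 31.5, 2·y_land + 5·y_labor = 32.5.
Solving: y_land = 2.5, y_labor = 5.5.
Δz = y_land·Δb = 2.5 × (-4) = -10, so new z* = 1812.5 − 10 = 1802.5.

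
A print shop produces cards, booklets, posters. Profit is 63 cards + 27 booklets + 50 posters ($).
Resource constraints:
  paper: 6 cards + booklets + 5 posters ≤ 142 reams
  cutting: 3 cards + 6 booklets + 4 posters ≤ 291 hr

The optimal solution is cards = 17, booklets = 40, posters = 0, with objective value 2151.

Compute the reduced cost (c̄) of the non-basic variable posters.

-7

Both paper and cutting are binding at x*.
Dual feasibility on the basic columns requires 6·y_paper + 3·y_cutting = 63, 1·y_paper + 6·y_cutting = 27.
Solving: y_paper = 9, y_cutting = 3.
Reduced cost of posters: c₃ − yᵀa₃ = 50 − (9·5 + 3·4) = 50 − 57 = -7.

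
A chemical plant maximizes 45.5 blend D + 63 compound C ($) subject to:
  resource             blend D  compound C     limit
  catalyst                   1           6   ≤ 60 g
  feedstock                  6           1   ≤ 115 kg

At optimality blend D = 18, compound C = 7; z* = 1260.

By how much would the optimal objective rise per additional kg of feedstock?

Check each constraint at x*: catalyst 60/60 (tight); feedstock 115/115 (tight).
From A_Bᵀ y = c: 1·y_catalyst + 6·y_feedstock = 45.5; 6·y_catalyst + 1·y_feedstock = 63.
→ y_catalyst = 9.5 and y_feedstock = 6.
Shadow price of feedstock = 6.

6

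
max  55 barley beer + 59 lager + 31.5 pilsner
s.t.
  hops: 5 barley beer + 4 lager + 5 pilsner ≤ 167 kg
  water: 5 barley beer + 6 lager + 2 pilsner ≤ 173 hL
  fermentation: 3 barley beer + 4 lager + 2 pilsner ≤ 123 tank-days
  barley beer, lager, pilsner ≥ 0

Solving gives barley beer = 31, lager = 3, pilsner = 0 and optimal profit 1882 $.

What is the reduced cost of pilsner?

-1

Check each constraint at x*: hops 167/167 (tight); water 173/173 (tight); fermentation 105/123 (slack 18).
Slack constraints have shadow price 0 (complementary slackness).
The binding rows give the dual system: 5·y_hops + 5·y_water = 55 and 4·y_hops + 6·y_water = 59.
This yields shadow prices y_hops = 3.5, y_water = 7.5.
Reduced cost of pilsner: c₃ − yᵀa₃ = 31.5 − (3.5·5 + 7.5·2) = 31.5 − 32.5 = -1.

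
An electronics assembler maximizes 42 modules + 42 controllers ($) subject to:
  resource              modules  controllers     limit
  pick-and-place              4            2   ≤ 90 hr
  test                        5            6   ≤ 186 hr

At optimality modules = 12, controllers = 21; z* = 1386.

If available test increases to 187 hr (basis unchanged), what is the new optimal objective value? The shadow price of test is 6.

1392

Δb = 1, so new z* = 1386 + (6)·(1) = 1386 + 6 = 1392.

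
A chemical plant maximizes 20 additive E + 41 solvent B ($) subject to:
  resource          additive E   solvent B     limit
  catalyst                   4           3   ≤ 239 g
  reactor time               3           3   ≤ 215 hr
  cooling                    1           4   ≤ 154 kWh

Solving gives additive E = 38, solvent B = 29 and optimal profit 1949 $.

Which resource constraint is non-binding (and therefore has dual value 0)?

catalyst: 239/239 (binding)
reactor time: 201/215 (slack 14)
cooling: 154/154 (binding)
By complementary slackness, a constraint with positive slack has shadow price 0 → reactor time.

reactor time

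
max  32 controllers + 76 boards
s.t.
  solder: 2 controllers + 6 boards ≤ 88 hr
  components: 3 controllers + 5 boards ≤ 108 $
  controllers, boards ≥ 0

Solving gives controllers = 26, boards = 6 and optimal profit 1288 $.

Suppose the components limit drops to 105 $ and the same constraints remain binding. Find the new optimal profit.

Check each constraint at x*: solder 88/88 (tight); components 108/108 (tight).
The binding rows give the dual system: 2·y_solder + 3·y_components = 32 and 6·y_solder + 5·y_components = 76.
Solving: y_solder = 8.5, y_components = 5.
Δz = y_components·Δb = 5 × (-3) = -15, so new z* = 1288 − 15 = 1273.

1273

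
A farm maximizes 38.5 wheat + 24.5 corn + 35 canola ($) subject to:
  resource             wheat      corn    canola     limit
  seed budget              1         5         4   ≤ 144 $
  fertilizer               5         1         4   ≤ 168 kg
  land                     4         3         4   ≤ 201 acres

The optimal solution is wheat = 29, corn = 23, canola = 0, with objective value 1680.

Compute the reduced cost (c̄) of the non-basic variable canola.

-7

At the optimum: seed budget uses 144 of 144 (binding); fertilizer uses 168 of 168 (binding); land uses 185 of 201 (slack = 16).
Slack constraints have shadow price 0 (complementary slackness).
Dual feasibility on the basic columns requires 1·y_seed budget + 5·y_fertilizer = 38.5, 5·y_seed budget + 1·y_fertilizer = 24.5.
→ y_seed budget = 3.5 and y_fertilizer = 7.
Reduced cost of canola: c₃ − yᵀa₃ = 35 − (3.5·4 + 7·4) = 35 − 42 = -7.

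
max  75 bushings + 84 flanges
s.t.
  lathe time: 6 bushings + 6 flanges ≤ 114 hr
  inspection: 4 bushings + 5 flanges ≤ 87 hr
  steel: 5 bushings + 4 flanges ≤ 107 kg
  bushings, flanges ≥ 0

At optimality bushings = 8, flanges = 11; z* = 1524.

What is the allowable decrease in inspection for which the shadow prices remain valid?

11

Binding constraints: lathe time, inspection. The basis is B = [[6,6],[4,5]] with det 6.
Per unit decrease in inspection, x* moves by d = (1, -1).
The basis stays optimal until flanges reaches 0; allowable decrease = 11 hr.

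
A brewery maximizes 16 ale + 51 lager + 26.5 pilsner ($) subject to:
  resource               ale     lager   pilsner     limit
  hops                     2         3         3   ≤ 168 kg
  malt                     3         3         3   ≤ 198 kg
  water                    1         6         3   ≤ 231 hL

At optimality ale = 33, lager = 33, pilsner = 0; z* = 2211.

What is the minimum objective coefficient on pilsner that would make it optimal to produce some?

30

At the optimum: hops uses 165 of 168 (slack = 3); malt uses 198 of 198 (binding); water uses 231 of 231 (binding).
Slack constraints have shadow price 0 (complementary slackness).
Dual feasibility on the basic columns requires 3·y_malt + 1·y_water = 16, 3·y_malt + 6·y_water = 51.
Solving: y_malt = 3, y_water = 7.
pilsner enters the basis when its profit ≥ yᵀa₃ = 3·3 + 7·3 = 30.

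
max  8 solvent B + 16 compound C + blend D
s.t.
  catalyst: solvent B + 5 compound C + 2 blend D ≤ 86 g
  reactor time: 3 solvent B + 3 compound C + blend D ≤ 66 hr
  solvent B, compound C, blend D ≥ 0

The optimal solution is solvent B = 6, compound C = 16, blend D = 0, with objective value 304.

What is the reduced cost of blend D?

-5

At the optimum: catalyst uses 86 of 86 (binding); reactor time uses 66 of 66 (binding).
Dual feasibility on the basic columns requires 1·y_catalyst + 3·y_reactor time = 8, 5·y_catalyst + 3·y_reactor time = 16.
Solving: y_catalyst = 2, y_reactor time = 2.
Reduced cost of blend D: c₃ − yᵀa₃ = 1 − (2·2 + 2·1) = 1 − 6 = -5.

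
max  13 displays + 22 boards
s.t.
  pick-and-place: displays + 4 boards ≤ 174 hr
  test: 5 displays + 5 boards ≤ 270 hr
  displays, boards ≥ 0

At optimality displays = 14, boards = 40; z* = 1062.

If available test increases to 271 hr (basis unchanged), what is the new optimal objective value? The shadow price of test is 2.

1064

Δb = 1, so new z* = 1062 + (2)·(1) = 1062 + 2 = 1064.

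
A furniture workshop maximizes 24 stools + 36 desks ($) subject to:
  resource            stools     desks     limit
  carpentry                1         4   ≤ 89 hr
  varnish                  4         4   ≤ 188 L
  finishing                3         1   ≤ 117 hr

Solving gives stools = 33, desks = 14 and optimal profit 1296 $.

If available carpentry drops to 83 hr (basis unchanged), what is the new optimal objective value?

Check each constraint at x*: carpentry 89/89 (tight); varnish 188/188 (tight); finishing 113/117 (slack 4).
By complementary slackness, y = 0 for the non-binding constraint.
Dual feasibility on the basic columns requires 1·y_carpentry + 4·y_varnish = 24, 4·y_carpentry + 4·y_varnish = 36.
→ y_carpentry = 4 and y_varnish = 5.
Δz = y_carpentry·Δb = 4 × (-6) = -24, so new z* = 1296 − 24 = 1272.

1272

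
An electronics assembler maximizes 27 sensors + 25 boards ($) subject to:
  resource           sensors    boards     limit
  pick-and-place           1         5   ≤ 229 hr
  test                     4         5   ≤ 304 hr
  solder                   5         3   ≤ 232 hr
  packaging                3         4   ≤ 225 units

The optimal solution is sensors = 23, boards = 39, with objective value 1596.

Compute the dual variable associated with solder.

Binding: solder and packaging. Non-binding: pick-and-place (11 unused), test (17 unused).
Slack constraints have shadow price 0 (complementary slackness).
From A_Bᵀ y = c: 5·y_solder + 3·y_packaging = 27; 3·y_solder + 4·y_packaging = 25.
Solving: y_solder = 3, y_packaging = 4.
Shadow price of solder = 3.

3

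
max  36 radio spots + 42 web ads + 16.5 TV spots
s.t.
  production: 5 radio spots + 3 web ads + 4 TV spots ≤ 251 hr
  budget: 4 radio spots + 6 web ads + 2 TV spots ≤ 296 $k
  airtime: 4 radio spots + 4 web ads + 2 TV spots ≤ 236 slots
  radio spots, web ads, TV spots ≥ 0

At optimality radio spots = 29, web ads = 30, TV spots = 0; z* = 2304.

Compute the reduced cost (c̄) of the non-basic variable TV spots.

Check each constraint at x*: production 235/251 (slack 16); budget 296/296 (tight); airtime 236/236 (tight).
By complementary slackness, y = 0 for the non-binding constraint.
From A_Bᵀ y = c: 4·y_budget + 4·y_airtime = 36; 6·y_budget + 4·y_airtime = 42.
This yields shadow prices y_budget = 3, y_airtime = 6.
Reduced cost of TV spots: c₃ − yᵀa₃ = 16.5 − (3·2 + 6·2) = 16.5 − 18 = -1.5.

-1.5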